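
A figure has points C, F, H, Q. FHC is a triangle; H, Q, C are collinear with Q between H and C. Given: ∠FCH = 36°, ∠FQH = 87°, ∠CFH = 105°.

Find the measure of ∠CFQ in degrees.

1. ∠FCQ = 36°  [Q on ray CH]
2. ∠CQF = 93°  [linear pair at Q on HC]
3. ∠CFQ = 51°  [△FQC]

∠CFQ = 51°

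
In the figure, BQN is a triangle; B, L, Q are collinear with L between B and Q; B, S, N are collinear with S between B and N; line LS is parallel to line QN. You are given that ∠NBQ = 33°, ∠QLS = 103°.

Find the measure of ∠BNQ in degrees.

1. ∠LBS = 33°  [L on BQ, S on BN]
2. ∠BLS = 77°  [linear pair at L on BQ]
3. ∠BSL = 70°  [△BLS]
4. ∠BNQ = 70°  [LS∥QN, corresponding at S]

∠BNQ = 70°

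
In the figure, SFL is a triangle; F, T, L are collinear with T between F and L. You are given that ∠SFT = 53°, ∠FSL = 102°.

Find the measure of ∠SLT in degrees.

1. ∠LFS = 53°  [T on ray FL]
2. ∠FLS = 25°  [△SFL]
3. ∠SLT = 25°  [T on ray LF]

∠SLT = 25°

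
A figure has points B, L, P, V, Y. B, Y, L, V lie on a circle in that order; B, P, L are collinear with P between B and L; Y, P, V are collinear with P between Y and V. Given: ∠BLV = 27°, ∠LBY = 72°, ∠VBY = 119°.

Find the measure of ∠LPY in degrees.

∠LPY = 99°

1. ∠BYV = 27°  [same arc BV]
2. ∠BPY = 81°  [△BPY]
3. ∠LPY = 99°  [linear pair at P on BL]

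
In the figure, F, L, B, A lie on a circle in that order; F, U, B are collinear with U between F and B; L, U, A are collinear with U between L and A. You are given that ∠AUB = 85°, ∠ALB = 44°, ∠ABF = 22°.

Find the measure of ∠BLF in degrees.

∠BLF = 66°

1. ∠AFB = 44°  [same arc BA]
2. ∠BAF = 114°  [△FBA]
3. ∠BLF = 66°  [cyclic FLBA, opposite ∠L+∠A]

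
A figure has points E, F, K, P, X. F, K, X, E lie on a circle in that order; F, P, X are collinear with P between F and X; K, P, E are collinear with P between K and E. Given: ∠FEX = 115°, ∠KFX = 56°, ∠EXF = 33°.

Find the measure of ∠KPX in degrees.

∠KPX = 89°

1. ∠FKX = 65°  [cyclic FKXE, opposite ∠K+∠E]
2. ∠EFX = 32°  [△FXE]
3. ∠FXK = 59°  [△FKX]
4. ∠EKX = 32°  [same arc XE]
5. ∠KPX = 89°  [△KPX]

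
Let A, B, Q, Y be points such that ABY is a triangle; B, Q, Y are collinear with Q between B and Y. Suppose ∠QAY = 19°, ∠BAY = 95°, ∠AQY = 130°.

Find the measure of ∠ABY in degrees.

1. ∠AYQ = 31°  [△AQY]
2. ∠AYB = 31°  [Q on ray YB]
3. ∠ABY = 54°  [△ABY]

∠ABY = 54°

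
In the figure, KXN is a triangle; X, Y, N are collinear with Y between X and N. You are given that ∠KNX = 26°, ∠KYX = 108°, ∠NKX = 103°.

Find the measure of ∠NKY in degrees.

1. ∠KNY = 26°  [Y on ray NX]
2. ∠KYN = 72°  [linear pair at Y on XN]
3. ∠NKY = 82°  [△KYN]

∠NKY = 82°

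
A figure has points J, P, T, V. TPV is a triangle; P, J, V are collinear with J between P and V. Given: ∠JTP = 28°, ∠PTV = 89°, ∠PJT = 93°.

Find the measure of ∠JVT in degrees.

1. ∠JPT = 59°  [△TPJ]
2. ∠TPV = 59°  [J on ray PV]
3. ∠PVT = 32°  [△TPV]
4. ∠JVT = 32°  [J on ray VP]

∠JVT = 32°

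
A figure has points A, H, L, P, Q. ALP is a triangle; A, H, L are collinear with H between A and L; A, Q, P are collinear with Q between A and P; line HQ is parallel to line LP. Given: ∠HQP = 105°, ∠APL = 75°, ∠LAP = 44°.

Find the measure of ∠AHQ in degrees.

∠AHQ = 61°

1. ∠AQH = 75°  [linear pair at Q on AP]
2. ∠HAQ = 44°  [H on AL, Q on AP]
3. ∠AHQ = 61°  [△AHQ]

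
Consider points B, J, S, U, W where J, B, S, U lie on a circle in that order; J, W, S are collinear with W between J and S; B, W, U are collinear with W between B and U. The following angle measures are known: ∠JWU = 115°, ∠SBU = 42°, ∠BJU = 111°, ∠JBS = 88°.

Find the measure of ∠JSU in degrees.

1. ∠SJU = 42°  [same arc SU]
2. ∠JUS = 92°  [cyclic JBSU, opposite ∠B+∠U]
3. ∠JSU = 46°  [△JSU]

∠JSU = 46°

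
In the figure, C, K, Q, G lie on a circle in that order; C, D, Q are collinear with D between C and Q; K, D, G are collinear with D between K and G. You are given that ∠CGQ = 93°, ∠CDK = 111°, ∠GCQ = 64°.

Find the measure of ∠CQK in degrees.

1. ∠KDQ = 69°  [linear pair at D on CQ]
2. ∠GKQ = 64°  [same arc QG]
3. ∠CQK = 47°  [△KDQ]

∠CQK = 47°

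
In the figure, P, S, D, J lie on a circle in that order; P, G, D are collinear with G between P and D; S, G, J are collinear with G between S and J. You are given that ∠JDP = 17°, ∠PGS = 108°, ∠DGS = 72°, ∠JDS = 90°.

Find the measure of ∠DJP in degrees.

∠DJP = 128°

1. ∠JSP = 17°  [same arc PJ]
2. ∠JGP = 72°  [vertical angles at G]
3. ∠JPS = 90°  [cyclic PSDJ, opposite ∠P+∠D]
4. ∠PJS = 73°  [△PSJ]
5. ∠DPJ = 35°  [△PGJ]
6. ∠DJP = 128°  [△PDJ]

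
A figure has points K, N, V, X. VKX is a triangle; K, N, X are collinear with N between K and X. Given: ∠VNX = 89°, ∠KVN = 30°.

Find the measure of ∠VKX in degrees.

1. ∠KNV = 91°  [linear pair at N on KX]
2. ∠NKV = 59°  [△VKN]
3. ∠VKX = 59°  [N on ray KX]

∠VKX = 59°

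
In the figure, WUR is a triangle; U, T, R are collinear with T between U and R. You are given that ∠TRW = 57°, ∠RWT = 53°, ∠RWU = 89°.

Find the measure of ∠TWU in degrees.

1. ∠RTW = 70°  [△WTR]
2. ∠URW = 57°  [T on ray RU]
3. ∠RUW = 34°  [△WUR]
4. ∠UTW = 110°  [linear pair at T on UR]
5. ∠TUW = 34°  [T on ray UR]
6. ∠TWU = 36°  [△WUT]

∠TWU = 36°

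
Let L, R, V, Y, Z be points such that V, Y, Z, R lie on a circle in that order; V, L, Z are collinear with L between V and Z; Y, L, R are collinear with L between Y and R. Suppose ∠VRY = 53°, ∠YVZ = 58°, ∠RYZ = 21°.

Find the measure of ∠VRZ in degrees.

1. ∠VZY = 53°  [same arc VY]
2. ∠VYZ = 69°  [△VYZ]
3. ∠VRZ = 111°  [cyclic VYZR, opposite ∠Y+∠R]

∠VRZ = 111°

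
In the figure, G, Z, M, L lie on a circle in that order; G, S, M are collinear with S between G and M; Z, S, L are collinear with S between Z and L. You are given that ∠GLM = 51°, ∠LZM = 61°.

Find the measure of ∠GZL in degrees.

1. ∠LGM = 61°  [same arc ML]
2. ∠GML = 68°  [△GML]
3. ∠GZL = 68°  [same arc GL]

∠GZL = 68°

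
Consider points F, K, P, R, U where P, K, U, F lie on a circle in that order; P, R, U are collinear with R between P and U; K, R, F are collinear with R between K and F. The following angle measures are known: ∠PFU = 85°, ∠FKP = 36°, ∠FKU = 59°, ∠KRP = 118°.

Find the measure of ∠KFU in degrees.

∠KFU = 26°

1. ∠FUP = 36°  [same arc PF]
2. ∠FRU = 118°  [vertical angles at R]
3. ∠KFU = 26°  [△URF]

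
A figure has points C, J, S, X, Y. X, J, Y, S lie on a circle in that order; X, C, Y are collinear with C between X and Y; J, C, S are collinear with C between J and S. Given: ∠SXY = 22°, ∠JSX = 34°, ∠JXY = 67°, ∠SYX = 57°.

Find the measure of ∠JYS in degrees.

∠JYS = 91°

1. ∠SJY = 22°  [same arc YS]
2. ∠JSY = 67°  [same arc JY]
3. ∠JYS = 91°  [△JYS]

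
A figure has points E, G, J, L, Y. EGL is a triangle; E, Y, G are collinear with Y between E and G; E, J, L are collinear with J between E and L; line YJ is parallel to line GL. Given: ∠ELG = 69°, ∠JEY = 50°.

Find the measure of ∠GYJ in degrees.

∠GYJ = 119°

1. ∠EJY = 69°  [YJ∥GL, corresponding at J]
2. ∠EYJ = 61°  [△EYJ]
3. ∠GYJ = 119°  [linear pair at Y on EG]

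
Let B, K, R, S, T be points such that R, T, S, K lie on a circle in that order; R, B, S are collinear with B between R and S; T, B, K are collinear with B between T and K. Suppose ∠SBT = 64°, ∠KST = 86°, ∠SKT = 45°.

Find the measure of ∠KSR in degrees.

∠KSR = 19°

1. ∠KBR = 64°  [vertical angles at B]
2. ∠KBS = 116°  [linear pair at B on RS]
3. ∠KSR = 19°  [△SBK]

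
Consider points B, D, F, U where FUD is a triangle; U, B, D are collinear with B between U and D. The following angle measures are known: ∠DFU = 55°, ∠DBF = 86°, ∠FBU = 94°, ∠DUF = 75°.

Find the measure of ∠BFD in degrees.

∠BFD = 44°

1. ∠FDU = 50°  [△FUD]
2. ∠BDF = 50°  [B on ray DU]
3. ∠BFD = 44°  [△FBD]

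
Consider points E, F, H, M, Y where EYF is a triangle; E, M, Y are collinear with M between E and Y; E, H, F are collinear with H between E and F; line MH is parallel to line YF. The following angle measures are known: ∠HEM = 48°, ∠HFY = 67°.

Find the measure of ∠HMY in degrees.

1. ∠FEY = 48°  [M on EY, H on EF]
2. ∠EFY = 67°  [H on ray FE]
3. ∠EYF = 65°  [△EYF]
4. ∠EMH = 65°  [MH∥YF, corresponding at M]
5. ∠HMY = 115°  [linear pair at M on EY]

∠HMY = 115°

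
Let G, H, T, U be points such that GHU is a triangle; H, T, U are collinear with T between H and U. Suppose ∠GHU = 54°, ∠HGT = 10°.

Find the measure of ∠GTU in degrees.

∠GTU = 64°

1. ∠GHT = 54°  [T on ray HU]
2. ∠GTH = 116°  [△GHT]
3. ∠GTU = 64°  [linear pair at T on HU]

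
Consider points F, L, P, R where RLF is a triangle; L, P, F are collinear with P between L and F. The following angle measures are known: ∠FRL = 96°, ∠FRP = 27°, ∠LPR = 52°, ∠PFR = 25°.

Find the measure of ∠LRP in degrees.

∠LRP = 69°

1. ∠LFR = 25°  [P on ray FL]
2. ∠FLR = 59°  [△RLF]
3. ∠PLR = 59°  [P on ray LF]
4. ∠LRP = 69°  [△RLP]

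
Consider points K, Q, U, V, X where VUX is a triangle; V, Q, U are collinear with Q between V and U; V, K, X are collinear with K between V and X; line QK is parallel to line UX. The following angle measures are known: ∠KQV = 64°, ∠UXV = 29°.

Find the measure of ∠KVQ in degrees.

∠KVQ = 87°

1. ∠VUX = 64°  [QK∥UX, corresponding at Q]
2. ∠UVX = 87°  [△VUX]
3. ∠KVQ = 87°  [Q on VU, K on VX]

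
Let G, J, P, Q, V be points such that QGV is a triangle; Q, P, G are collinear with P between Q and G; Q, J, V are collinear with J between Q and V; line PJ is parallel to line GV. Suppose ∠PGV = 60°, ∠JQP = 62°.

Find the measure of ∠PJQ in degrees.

∠PJQ = 58°

1. ∠QGV = 60°  [P on ray GQ]
2. ∠GQV = 62°  [P on QG, J on QV]
3. ∠GVQ = 58°  [△QGV]
4. ∠PJQ = 58°  [PJ∥GV, corresponding at J]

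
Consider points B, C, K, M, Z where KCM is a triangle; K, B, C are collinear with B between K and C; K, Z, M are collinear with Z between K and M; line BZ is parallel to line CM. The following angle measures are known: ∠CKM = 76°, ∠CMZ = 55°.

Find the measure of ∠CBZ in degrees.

1. ∠CMK = 55°  [Z on ray MK]
2. ∠KCM = 49°  [△KCM]
3. ∠KBZ = 49°  [BZ∥CM, corresponding at B]
4. ∠CBZ = 131°  [linear pair at B on KC]

∠CBZ = 131°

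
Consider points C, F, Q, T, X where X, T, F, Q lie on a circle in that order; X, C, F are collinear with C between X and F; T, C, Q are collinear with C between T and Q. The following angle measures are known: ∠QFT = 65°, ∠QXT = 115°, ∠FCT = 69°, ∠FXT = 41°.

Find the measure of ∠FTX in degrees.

1. ∠FQT = 41°  [same arc TF]
2. ∠FTQ = 74°  [△TFQ]
3. ∠TFX = 37°  [△TCF]
4. ∠FTX = 102°  [△XTF]

∠FTX = 102°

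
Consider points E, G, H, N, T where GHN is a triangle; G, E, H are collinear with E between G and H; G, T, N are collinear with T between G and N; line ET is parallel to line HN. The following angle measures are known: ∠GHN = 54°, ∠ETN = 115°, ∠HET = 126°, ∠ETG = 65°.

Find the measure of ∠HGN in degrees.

∠HGN = 61°

1. ∠GET = 54°  [ET∥HN, corresponding at E]
2. ∠EGT = 61°  [△GET]
3. ∠HGN = 61°  [E on GH, T on GN]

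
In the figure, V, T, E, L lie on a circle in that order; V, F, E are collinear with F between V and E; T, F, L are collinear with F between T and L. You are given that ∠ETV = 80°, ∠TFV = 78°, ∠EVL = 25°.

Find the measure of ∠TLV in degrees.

∠TLV = 53°

1. ∠EFL = 78°  [vertical angles at F]
2. ∠LFV = 102°  [linear pair at F on VE]
3. ∠TLV = 53°  [△VFL]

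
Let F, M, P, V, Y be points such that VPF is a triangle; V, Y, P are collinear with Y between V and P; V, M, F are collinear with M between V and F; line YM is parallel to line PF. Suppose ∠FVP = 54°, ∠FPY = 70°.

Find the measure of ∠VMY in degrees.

∠VMY = 56°

1. ∠FPV = 70°  [Y on ray PV]
2. ∠PFV = 56°  [△VPF]
3. ∠VMY = 56°  [YM∥PF, corresponding at M]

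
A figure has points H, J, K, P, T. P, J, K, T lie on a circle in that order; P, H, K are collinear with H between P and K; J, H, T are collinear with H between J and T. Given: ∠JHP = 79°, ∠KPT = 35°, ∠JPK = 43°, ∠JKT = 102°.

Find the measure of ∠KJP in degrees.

∠KJP = 93°

1. ∠JHK = 101°  [linear pair at H on PK]
2. ∠KJT = 35°  [same arc KT]
3. ∠JKP = 44°  [△JHK]
4. ∠KJP = 93°  [△PJK]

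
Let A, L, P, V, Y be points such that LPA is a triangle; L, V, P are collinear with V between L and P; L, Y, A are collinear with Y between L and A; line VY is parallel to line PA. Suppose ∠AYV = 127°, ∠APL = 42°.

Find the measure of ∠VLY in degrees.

∠VLY = 85°

1. ∠LYV = 53°  [linear pair at Y on LA]
2. ∠LVY = 42°  [VY∥PA, corresponding at V]
3. ∠VLY = 85°  [△LVY]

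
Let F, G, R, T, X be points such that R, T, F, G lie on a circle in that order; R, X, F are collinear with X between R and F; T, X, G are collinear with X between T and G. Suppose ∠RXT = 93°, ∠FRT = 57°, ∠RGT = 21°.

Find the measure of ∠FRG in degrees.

∠FRG = 72°

1. ∠FXG = 93°  [vertical angles at X]
2. ∠GXR = 87°  [linear pair at X on RF]
3. ∠FRG = 72°  [△RXG]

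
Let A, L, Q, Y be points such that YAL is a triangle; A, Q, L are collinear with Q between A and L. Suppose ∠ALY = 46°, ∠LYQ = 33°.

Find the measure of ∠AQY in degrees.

1. ∠QLY = 46°  [Q on ray LA]
2. ∠LQY = 101°  [△YQL]
3. ∠AQY = 79°  [linear pair at Q on AL]

∠AQY = 79°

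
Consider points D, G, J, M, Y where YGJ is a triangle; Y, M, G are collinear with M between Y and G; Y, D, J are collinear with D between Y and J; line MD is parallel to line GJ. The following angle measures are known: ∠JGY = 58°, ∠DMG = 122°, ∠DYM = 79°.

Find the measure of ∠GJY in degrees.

1. ∠DMY = 58°  [MD∥GJ, corresponding at M]
2. ∠MDY = 43°  [△YMD]
3. ∠GJY = 43°  [MD∥GJ, corresponding at D]

∠GJY = 43°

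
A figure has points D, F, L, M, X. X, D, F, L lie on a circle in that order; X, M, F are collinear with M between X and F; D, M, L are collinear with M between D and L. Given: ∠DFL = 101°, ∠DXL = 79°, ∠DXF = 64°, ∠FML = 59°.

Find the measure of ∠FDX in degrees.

∠FDX = 72°

1. ∠DLF = 64°  [same arc DF]
2. ∠DMX = 59°  [vertical angles at M]
3. ∠FDL = 15°  [△DFL]
4. ∠DMF = 121°  [linear pair at M on XF]
5. ∠DFX = 44°  [△DMF]
6. ∠FDX = 72°  [△XDF]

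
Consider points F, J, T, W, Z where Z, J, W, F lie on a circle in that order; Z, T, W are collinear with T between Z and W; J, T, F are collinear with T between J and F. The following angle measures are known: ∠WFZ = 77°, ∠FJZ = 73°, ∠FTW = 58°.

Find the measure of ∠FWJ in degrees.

∠FWJ = 101°

1. ∠FWZ = 73°  [same arc ZF]
2. ∠JFW = 49°  [△WTF]
3. ∠FZW = 30°  [△ZWF]
4. ∠FJW = 30°  [same arc WF]
5. ∠FWJ = 101°  [△JWF]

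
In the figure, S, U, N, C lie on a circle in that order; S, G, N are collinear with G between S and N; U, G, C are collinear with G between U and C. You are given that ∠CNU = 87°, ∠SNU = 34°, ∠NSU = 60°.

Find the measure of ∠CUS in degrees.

∠CUS = 53°

1. ∠CSU = 93°  [cyclic SUNC, opposite ∠S+∠N]
2. ∠SCU = 34°  [same arc SU]
3. ∠CUS = 53°  [△SUC]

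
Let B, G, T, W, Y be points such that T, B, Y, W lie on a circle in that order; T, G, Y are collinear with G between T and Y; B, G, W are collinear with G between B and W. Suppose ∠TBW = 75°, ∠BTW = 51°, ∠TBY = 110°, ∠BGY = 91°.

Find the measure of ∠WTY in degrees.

1. ∠TYW = 75°  [same arc TW]
2. ∠TWY = 70°  [cyclic TBYW, opposite ∠B+∠W]
3. ∠WTY = 35°  [△TYW]

∠WTY = 35°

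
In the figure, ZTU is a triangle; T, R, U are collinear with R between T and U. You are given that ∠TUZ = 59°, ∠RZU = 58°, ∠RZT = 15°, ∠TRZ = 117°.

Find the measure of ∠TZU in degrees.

∠TZU = 73°

1. ∠RTZ = 48°  [△ZTR]
2. ∠UTZ = 48°  [R on ray TU]
3. ∠TZU = 73°  [△ZTU]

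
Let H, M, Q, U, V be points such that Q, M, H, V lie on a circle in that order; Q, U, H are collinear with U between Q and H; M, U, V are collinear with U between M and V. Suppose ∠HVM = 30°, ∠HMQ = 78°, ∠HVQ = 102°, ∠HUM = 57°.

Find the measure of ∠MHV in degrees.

∠MHV = 99°

1. ∠HQM = 30°  [same arc MH]
2. ∠MHQ = 72°  [△QMH]
3. ∠HMV = 51°  [△MUH]
4. ∠MHV = 99°  [△MHV]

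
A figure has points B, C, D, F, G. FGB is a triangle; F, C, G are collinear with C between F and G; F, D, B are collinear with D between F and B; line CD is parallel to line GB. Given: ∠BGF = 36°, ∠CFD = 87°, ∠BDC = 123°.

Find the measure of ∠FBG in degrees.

1. ∠DCF = 36°  [CD∥GB, corresponding at C]
2. ∠CDF = 57°  [△FCD]
3. ∠FBG = 57°  [CD∥GB, corresponding at D]

∠FBG = 57°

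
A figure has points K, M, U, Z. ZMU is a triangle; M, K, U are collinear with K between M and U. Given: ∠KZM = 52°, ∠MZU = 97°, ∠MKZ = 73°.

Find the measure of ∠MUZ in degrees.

∠MUZ = 28°

1. ∠KMZ = 55°  [△ZMK]
2. ∠UMZ = 55°  [K on ray MU]
3. ∠MUZ = 28°  [△ZMU]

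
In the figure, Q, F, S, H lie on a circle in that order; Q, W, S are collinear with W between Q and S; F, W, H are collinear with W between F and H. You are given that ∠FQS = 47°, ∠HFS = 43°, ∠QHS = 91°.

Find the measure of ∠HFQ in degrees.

∠HFQ = 46°

1. ∠HQS = 43°  [same arc SH]
2. ∠HSQ = 46°  [△QSH]
3. ∠HFQ = 46°  [same arc QH]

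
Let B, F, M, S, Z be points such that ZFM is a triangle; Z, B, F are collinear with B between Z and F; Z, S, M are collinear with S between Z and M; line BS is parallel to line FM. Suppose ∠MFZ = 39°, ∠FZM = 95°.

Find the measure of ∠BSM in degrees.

1. ∠FMZ = 46°  [△ZFM]
2. ∠BSZ = 46°  [BS∥FM, corresponding at S]
3. ∠BSM = 134°  [linear pair at S on ZM]

∠BSM = 134°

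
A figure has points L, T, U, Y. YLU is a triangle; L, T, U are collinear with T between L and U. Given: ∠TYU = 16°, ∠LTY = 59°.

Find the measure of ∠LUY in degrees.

1. ∠UTY = 121°  [linear pair at T on LU]
2. ∠TUY = 43°  [△YTU]
3. ∠LUY = 43°  [T on ray UL]

∠LUY = 43°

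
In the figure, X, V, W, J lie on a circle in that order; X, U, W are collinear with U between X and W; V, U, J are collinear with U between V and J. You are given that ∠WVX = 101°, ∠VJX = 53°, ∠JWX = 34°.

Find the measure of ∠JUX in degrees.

∠JUX = 60°

1. ∠WJX = 79°  [cyclic XVWJ, opposite ∠V+∠J]
2. ∠JXW = 67°  [△XWJ]
3. ∠JUX = 60°  [△XUJ]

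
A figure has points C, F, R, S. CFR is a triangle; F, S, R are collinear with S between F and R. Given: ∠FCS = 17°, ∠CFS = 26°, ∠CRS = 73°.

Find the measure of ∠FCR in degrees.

1. ∠CFR = 26°  [S on ray FR]
2. ∠CRF = 73°  [S on ray RF]
3. ∠FCR = 81°  [△CFR]

∠FCR = 81°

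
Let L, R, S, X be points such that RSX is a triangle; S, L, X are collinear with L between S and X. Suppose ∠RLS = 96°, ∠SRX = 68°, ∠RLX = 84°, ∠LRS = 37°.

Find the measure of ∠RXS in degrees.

1. ∠LSR = 47°  [△RSL]
2. ∠RSX = 47°  [L on ray SX]
3. ∠RXS = 65°  [△RSX]

∠RXS = 65°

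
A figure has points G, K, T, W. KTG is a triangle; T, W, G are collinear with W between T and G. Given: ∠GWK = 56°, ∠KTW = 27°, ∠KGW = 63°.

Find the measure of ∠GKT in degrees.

∠GKT = 90°

1. ∠GTK = 27°  [W on ray TG]
2. ∠KGT = 63°  [W on ray GT]
3. ∠GKT = 90°  [△KTG]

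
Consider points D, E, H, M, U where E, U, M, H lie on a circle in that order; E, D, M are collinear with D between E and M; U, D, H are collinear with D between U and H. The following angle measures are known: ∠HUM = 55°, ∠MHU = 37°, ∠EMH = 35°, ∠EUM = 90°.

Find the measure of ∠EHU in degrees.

∠EHU = 53°

1. ∠HMU = 88°  [△UMH]
2. ∠EUH = 35°  [same arc EH]
3. ∠HEU = 92°  [cyclic EUMH, opposite ∠E+∠M]
4. ∠EHU = 53°  [△EUH]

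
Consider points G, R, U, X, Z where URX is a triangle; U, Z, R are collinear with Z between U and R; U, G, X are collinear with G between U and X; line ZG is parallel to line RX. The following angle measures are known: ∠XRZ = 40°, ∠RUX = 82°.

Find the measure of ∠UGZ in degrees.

∠UGZ = 58°

1. ∠URX = 40°  [Z on ray RU]
2. ∠RXU = 58°  [△URX]
3. ∠UGZ = 58°  [ZG∥RX, corresponding at G]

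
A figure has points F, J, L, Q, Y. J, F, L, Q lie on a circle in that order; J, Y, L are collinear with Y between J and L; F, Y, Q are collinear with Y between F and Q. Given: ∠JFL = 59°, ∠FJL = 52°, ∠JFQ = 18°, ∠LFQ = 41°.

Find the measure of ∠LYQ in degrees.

∠LYQ = 110°

1. ∠FQL = 52°  [same arc FL]
2. ∠JLQ = 18°  [same arc JQ]
3. ∠LYQ = 110°  [△LYQ]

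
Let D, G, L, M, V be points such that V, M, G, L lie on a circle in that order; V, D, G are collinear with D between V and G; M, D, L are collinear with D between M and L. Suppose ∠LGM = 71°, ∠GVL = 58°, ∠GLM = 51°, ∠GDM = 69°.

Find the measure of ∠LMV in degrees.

1. ∠GVM = 51°  [same arc MG]
2. ∠MDV = 111°  [linear pair at D on VG]
3. ∠LMV = 18°  [△VDM]

∠LMV = 18°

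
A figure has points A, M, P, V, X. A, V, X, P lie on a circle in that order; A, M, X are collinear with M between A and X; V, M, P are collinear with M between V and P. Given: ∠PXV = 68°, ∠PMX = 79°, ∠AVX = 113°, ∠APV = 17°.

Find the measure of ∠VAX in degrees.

1. ∠PAV = 112°  [cyclic AVXP, opposite ∠A+∠X]
2. ∠AMV = 79°  [vertical angles at M]
3. ∠AVP = 51°  [△AVP]
4. ∠VAX = 50°  [△AMV]

∠VAX = 50°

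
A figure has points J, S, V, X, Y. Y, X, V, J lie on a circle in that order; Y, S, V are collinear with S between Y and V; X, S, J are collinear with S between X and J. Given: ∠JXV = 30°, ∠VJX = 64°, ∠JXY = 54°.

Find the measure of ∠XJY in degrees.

1. ∠JVX = 86°  [△XVJ]
2. ∠JYX = 94°  [cyclic YXVJ, opposite ∠Y+∠V]
3. ∠XJY = 32°  [△YXJ]

∠XJY = 32°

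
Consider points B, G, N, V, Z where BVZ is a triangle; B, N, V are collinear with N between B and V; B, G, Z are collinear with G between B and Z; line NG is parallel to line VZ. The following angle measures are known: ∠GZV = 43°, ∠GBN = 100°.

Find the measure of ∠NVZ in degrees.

1. ∠BZV = 43°  [G on ray ZB]
2. ∠VBZ = 100°  [N on BV, G on BZ]
3. ∠BVZ = 37°  [△BVZ]
4. ∠NVZ = 37°  [N on ray VB]

∠NVZ = 37°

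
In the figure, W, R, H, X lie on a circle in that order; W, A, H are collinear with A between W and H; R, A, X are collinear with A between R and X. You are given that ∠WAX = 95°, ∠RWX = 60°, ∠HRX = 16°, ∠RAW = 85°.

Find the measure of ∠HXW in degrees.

1. ∠HAX = 85°  [linear pair at A on WH]
2. ∠RHX = 120°  [cyclic WRHX, opposite ∠W+∠H]
3. ∠HWX = 16°  [same arc HX]
4. ∠HXR = 44°  [△RHX]
5. ∠WHX = 51°  [△HAX]
6. ∠HXW = 113°  [△WHX]

∠HXW = 113°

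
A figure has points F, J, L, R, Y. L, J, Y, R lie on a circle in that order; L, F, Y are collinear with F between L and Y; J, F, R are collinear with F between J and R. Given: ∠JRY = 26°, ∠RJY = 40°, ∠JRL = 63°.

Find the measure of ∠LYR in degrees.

∠LYR = 51°

1. ∠RLY = 40°  [same arc YR]
2. ∠LFR = 77°  [△LFR]
3. ∠RFY = 103°  [linear pair at F on LY]
4. ∠LYR = 51°  [△YFR]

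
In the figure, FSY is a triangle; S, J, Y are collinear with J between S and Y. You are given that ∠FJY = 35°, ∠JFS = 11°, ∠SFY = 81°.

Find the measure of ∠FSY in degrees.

∠FSY = 24°

1. ∠FJS = 145°  [linear pair at J on SY]
2. ∠FSJ = 24°  [△FSJ]
3. ∠FSY = 24°  [J on ray SY]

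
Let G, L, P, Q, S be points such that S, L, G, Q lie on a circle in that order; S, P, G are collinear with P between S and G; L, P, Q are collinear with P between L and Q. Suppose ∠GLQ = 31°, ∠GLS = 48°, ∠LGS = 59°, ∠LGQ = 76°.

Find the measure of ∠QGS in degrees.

∠QGS = 17°

1. ∠GSQ = 31°  [same arc GQ]
2. ∠GQS = 132°  [cyclic SLGQ, opposite ∠L+∠Q]
3. ∠QGS = 17°  [△SGQ]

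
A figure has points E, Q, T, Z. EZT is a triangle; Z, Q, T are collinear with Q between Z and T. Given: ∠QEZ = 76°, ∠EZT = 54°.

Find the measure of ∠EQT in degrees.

1. ∠EZQ = 54°  [Q on ray ZT]
2. ∠EQZ = 50°  [△EZQ]
3. ∠EQT = 130°  [linear pair at Q on ZT]

∠EQT = 130°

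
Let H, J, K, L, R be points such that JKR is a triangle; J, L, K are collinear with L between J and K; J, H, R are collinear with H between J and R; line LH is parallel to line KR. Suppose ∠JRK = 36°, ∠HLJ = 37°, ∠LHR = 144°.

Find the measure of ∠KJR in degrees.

1. ∠JHL = 36°  [LH∥KR, corresponding at H]
2. ∠HJL = 107°  [△JLH]
3. ∠KJR = 107°  [L on JK, H on JR]

∠KJR = 107°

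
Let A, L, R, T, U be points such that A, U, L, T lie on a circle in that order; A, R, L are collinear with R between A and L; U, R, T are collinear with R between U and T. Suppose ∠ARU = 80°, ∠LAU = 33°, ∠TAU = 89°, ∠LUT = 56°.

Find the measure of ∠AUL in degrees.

∠AUL = 123°

1. ∠LRU = 100°  [linear pair at R on AL]
2. ∠ALU = 24°  [△URL]
3. ∠AUL = 123°  [△AUL]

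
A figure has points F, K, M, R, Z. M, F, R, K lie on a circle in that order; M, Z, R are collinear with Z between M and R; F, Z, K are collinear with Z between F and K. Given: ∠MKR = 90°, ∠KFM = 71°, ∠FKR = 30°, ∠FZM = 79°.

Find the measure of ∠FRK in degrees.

∠FRK = 131°

1. ∠MFR = 90°  [cyclic MFRK, opposite ∠F+∠K]
2. ∠FMR = 30°  [△MZF]
3. ∠FZR = 101°  [linear pair at Z on MR]
4. ∠FRM = 60°  [△MFR]
5. ∠KFR = 19°  [△FZR]
6. ∠FRK = 131°  [△FRK]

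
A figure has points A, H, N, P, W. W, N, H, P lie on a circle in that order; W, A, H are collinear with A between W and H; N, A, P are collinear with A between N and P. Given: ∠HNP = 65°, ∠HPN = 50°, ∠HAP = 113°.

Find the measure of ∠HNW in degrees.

1. ∠HWP = 65°  [same arc HP]
2. ∠PHW = 17°  [△HAP]
3. ∠HPW = 98°  [△WHP]
4. ∠HNW = 82°  [cyclic WNHP, opposite ∠N+∠P]

∠HNW = 82°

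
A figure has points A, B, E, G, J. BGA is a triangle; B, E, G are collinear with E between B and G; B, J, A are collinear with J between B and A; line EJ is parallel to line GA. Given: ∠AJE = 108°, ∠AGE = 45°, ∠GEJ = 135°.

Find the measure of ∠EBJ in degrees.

∠EBJ = 63°

1. ∠BJE = 72°  [linear pair at J on BA]
2. ∠BEJ = 45°  [linear pair at E on BG]
3. ∠EBJ = 63°  [△BEJ]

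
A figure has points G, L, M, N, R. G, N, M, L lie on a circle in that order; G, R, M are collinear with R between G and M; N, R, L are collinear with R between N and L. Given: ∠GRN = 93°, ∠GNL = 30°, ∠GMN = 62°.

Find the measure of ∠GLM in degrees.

∠GLM = 119°

1. ∠MGN = 57°  [△GRN]
2. ∠GNM = 61°  [△GNM]
3. ∠GLM = 119°  [cyclic GNML, opposite ∠N+∠L]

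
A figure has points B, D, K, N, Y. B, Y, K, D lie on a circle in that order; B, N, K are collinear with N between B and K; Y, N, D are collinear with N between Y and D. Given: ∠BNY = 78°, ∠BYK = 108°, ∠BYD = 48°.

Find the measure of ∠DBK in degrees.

∠DBK = 60°

1. ∠BDK = 72°  [cyclic BYKD, opposite ∠Y+∠D]
2. ∠BKD = 48°  [same arc BD]
3. ∠DBK = 60°  [△BKD]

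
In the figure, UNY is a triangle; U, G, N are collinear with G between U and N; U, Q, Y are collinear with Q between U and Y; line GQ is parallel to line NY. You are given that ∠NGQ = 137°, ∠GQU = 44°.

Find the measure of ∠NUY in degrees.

∠NUY = 93°

1. ∠QGU = 43°  [linear pair at G on UN]
2. ∠GUQ = 93°  [△UGQ]
3. ∠NUY = 93°  [G on UN, Q on UY]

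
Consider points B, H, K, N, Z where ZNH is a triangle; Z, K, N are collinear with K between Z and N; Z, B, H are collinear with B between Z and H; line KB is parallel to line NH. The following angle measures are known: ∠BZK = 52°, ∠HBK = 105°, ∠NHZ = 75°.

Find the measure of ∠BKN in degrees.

1. ∠KBZ = 75°  [linear pair at B on ZH]
2. ∠BKZ = 53°  [△ZKB]
3. ∠BKN = 127°  [linear pair at K on ZN]

∠BKN = 127°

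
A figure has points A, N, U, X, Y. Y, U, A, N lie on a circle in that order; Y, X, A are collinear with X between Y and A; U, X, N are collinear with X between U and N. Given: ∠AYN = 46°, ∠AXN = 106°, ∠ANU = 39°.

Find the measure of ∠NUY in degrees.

∠NUY = 35°

1. ∠UXY = 106°  [vertical angles at X]
2. ∠AYU = 39°  [same arc UA]
3. ∠NUY = 35°  [△YXU]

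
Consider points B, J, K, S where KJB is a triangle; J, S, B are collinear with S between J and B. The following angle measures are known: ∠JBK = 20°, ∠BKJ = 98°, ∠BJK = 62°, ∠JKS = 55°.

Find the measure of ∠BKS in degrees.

∠BKS = 43°

1. ∠KBS = 20°  [S on ray BJ]
2. ∠KJS = 62°  [S on ray JB]
3. ∠JSK = 63°  [△KJS]
4. ∠BSK = 117°  [linear pair at S on JB]
5. ∠BKS = 43°  [△KSB]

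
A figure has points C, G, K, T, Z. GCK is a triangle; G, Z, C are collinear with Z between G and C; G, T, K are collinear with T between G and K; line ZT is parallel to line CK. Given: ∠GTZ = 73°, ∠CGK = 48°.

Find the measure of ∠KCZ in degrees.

∠KCZ = 59°

1. ∠CKG = 73°  [ZT∥CK, corresponding at T]
2. ∠GCK = 59°  [△GCK]
3. ∠KCZ = 59°  [Z on ray CG]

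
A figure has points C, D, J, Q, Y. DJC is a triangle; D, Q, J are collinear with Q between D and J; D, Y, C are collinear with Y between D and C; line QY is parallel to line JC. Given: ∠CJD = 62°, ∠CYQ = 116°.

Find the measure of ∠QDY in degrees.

∠QDY = 54°

1. ∠DQY = 62°  [QY∥JC, corresponding at Q]
2. ∠DYQ = 64°  [linear pair at Y on DC]
3. ∠QDY = 54°  [△DQY]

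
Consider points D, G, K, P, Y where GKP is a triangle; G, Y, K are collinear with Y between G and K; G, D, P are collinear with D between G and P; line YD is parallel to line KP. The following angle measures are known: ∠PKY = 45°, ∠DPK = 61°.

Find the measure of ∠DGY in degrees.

∠DGY = 74°

1. ∠GKP = 45°  [Y on ray KG]
2. ∠GPK = 61°  [D on ray PG]
3. ∠KGP = 74°  [△GKP]
4. ∠DGY = 74°  [Y on GK, D on GP]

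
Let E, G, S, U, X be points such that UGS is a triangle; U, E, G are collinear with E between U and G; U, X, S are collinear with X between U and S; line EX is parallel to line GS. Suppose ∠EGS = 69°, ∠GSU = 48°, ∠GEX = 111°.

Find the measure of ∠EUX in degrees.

1. ∠SGU = 69°  [E on ray GU]
2. ∠GUS = 63°  [△UGS]
3. ∠EUX = 63°  [E on UG, X on US]

∠EUX = 63°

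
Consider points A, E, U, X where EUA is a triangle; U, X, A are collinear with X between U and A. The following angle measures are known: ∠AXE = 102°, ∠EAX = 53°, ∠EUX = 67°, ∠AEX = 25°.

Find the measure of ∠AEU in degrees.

∠AEU = 60°

1. ∠EAU = 53°  [X on ray AU]
2. ∠AUE = 67°  [X on ray UA]
3. ∠AEU = 60°  [△EUA]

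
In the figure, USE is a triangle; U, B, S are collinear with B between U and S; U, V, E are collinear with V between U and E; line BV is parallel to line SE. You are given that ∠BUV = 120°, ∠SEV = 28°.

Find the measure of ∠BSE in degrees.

1. ∠EUS = 120°  [B on US, V on UE]
2. ∠SEU = 28°  [V on ray EU]
3. ∠ESU = 32°  [△USE]
4. ∠BSE = 32°  [B on ray SU]

∠BSE = 32°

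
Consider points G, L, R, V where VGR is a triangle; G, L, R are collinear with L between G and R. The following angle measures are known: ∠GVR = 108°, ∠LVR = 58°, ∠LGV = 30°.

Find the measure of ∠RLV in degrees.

1. ∠RGV = 30°  [L on ray GR]
2. ∠GRV = 42°  [△VGR]
3. ∠LRV = 42°  [L on ray RG]
4. ∠RLV = 80°  [△VLR]

∠RLV = 80°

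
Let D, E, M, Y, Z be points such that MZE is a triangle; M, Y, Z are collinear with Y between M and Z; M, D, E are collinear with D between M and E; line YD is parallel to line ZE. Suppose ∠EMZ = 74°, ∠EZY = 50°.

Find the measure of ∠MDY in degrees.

∠MDY = 56°

1. ∠EZM = 50°  [Y on ray ZM]
2. ∠MEZ = 56°  [△MZE]
3. ∠MDY = 56°  [YD∥ZE, corresponding at D]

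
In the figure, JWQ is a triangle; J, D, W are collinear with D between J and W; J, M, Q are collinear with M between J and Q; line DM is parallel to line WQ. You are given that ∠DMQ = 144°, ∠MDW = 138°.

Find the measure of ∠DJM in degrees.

1. ∠DMJ = 36°  [linear pair at M on JQ]
2. ∠JDM = 42°  [linear pair at D on JW]
3. ∠DJM = 102°  [△JDM]

∠DJM = 102°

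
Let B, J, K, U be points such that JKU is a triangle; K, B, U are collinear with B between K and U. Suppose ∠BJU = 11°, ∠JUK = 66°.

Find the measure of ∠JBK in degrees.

1. ∠BUJ = 66°  [B on ray UK]
2. ∠JBU = 103°  [△JBU]
3. ∠JBK = 77°  [linear pair at B on KU]

∠JBK = 77°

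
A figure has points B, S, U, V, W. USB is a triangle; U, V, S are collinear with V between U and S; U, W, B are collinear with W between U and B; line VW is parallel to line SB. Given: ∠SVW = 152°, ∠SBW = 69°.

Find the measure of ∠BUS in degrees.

1. ∠UVW = 28°  [linear pair at V on US]
2. ∠SBU = 69°  [W on ray BU]
3. ∠BSU = 28°  [VW∥SB, corresponding at V]
4. ∠BUS = 83°  [△USB]

∠BUS = 83°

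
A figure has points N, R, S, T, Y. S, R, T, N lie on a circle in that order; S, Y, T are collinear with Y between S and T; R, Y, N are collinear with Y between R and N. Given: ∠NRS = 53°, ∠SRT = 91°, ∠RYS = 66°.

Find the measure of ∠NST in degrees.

1. ∠NTS = 53°  [same arc SN]
2. ∠SNT = 89°  [cyclic SRTN, opposite ∠R+∠N]
3. ∠NST = 38°  [△STN]

∠NST = 38°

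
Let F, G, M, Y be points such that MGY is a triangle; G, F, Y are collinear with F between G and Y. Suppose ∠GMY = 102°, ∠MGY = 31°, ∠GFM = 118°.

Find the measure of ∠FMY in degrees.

∠FMY = 71°

1. ∠GYM = 47°  [△MGY]
2. ∠MFY = 62°  [linear pair at F on GY]
3. ∠FYM = 47°  [F on ray YG]
4. ∠FMY = 71°  [△MFY]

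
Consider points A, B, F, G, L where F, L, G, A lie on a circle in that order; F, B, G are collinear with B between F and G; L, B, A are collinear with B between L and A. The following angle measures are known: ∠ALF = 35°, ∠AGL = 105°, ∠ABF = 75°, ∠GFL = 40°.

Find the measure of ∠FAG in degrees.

1. ∠AGF = 35°  [same arc FA]
2. ∠AFL = 75°  [cyclic FLGA, opposite ∠F+∠G]
3. ∠FAL = 70°  [△FLA]
4. ∠AFG = 35°  [△FBA]
5. ∠FAG = 110°  [△FGA]

∠FAG = 110°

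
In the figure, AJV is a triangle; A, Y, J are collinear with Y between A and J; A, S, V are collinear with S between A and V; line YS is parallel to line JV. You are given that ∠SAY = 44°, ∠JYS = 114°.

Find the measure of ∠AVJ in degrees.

∠AVJ = 70°

1. ∠AYS = 66°  [linear pair at Y on AJ]
2. ∠ASY = 70°  [△AYS]
3. ∠AVJ = 70°  [YS∥JV, corresponding at S]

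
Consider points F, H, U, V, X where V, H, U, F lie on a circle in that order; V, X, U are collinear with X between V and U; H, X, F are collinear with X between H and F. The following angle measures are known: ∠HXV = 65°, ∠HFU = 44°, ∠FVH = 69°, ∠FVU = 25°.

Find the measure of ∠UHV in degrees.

∠UHV = 96°

1. ∠HXU = 115°  [linear pair at X on VU]
2. ∠HVU = 44°  [same arc HU]
3. ∠FHU = 25°  [same arc UF]
4. ∠HUV = 40°  [△HXU]
5. ∠UHV = 96°  [△VHU]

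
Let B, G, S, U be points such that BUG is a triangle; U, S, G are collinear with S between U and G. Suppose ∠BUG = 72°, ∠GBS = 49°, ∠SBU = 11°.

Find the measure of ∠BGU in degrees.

∠BGU = 48°

1. ∠BUS = 72°  [S on ray UG]
2. ∠BSU = 97°  [△BUS]
3. ∠BSG = 83°  [linear pair at S on UG]
4. ∠BGS = 48°  [△BSG]
5. ∠BGU = 48°  [S on ray GU]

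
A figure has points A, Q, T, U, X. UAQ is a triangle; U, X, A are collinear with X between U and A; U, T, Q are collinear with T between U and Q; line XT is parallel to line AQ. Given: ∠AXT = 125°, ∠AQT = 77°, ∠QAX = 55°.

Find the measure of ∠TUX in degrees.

1. ∠AQU = 77°  [T on ray QU]
2. ∠QAU = 55°  [X on ray AU]
3. ∠AUQ = 48°  [△UAQ]
4. ∠TUX = 48°  [X on UA, T on UQ]

∠TUX = 48°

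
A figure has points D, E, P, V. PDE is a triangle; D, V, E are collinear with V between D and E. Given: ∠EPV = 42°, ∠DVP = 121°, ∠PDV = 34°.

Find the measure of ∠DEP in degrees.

∠DEP = 79°

1. ∠EVP = 59°  [linear pair at V on DE]
2. ∠PEV = 79°  [△PVE]
3. ∠DEP = 79°  [V on ray ED]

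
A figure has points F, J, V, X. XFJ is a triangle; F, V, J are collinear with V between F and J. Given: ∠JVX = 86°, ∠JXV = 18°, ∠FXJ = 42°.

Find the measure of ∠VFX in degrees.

∠VFX = 62°

1. ∠VJX = 76°  [△XVJ]
2. ∠FJX = 76°  [V on ray JF]
3. ∠JFX = 62°  [△XFJ]
4. ∠VFX = 62°  [V on ray FJ]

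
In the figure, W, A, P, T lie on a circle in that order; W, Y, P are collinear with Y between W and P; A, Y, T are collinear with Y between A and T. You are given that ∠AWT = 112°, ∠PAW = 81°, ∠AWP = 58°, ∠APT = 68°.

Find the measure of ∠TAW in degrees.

1. ∠APW = 41°  [△WAP]
2. ∠ATW = 41°  [same arc WA]
3. ∠TAW = 27°  [△WAT]

∠TAW = 27°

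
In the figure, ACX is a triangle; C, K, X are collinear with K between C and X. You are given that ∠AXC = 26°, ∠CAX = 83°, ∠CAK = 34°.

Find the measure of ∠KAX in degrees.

1. ∠ACX = 71°  [△ACX]
2. ∠AXK = 26°  [K on ray XC]
3. ∠ACK = 71°  [K on ray CX]
4. ∠AKC = 75°  [△ACK]
5. ∠AKX = 105°  [linear pair at K on CX]
6. ∠KAX = 49°  [△AKX]

∠KAX = 49°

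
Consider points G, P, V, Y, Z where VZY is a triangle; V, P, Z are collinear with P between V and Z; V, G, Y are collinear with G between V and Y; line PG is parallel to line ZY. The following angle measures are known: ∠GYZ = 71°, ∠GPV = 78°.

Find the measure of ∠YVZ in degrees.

∠YVZ = 31°

1. ∠VYZ = 71°  [G on ray YV]
2. ∠VZY = 78°  [PG∥ZY, corresponding at P]
3. ∠YVZ = 31°  [△VZY]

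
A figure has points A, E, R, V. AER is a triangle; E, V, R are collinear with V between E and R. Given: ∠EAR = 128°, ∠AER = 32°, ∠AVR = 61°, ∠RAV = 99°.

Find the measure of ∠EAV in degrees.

1. ∠AEV = 32°  [V on ray ER]
2. ∠AVE = 119°  [linear pair at V on ER]
3. ∠EAV = 29°  [△AEV]

∠EAV = 29°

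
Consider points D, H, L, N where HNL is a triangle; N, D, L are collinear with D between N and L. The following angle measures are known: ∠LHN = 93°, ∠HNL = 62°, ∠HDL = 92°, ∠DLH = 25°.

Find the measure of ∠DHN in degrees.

1. ∠DNH = 62°  [D on ray NL]
2. ∠HDN = 88°  [linear pair at D on NL]
3. ∠DHN = 30°  [△HND]

∠DHN = 30°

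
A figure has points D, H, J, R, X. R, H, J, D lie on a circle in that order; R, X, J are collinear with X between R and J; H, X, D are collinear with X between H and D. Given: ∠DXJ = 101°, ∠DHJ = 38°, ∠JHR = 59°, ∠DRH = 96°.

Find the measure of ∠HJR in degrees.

∠HJR = 63°

1. ∠HXR = 101°  [vertical angles at X]
2. ∠HXJ = 79°  [linear pair at X on RJ]
3. ∠HJR = 63°  [△HXJ]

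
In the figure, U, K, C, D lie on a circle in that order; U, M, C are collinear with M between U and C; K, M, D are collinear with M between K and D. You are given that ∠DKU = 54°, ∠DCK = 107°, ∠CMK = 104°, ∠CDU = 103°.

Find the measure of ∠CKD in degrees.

∠CKD = 23°

1. ∠DCU = 54°  [same arc UD]
2. ∠CUD = 23°  [△UCD]
3. ∠CKD = 23°  [same arc CD]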